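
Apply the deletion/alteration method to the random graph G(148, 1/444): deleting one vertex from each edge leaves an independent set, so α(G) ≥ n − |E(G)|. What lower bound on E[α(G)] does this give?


E[|E(G)|] = C(148, 2)·p = 10878 · (1/444) = 49/2.
E[α(G)] ≥ n − E[|E(G)|] = 148 − 49/2 = 247/2.
Numerically: ≈ 123.5000.
(This is only a lower bound; the true E[α(G)] may be larger.)

E[α(G)] ≥ 247/2 ≈ 123.5000.


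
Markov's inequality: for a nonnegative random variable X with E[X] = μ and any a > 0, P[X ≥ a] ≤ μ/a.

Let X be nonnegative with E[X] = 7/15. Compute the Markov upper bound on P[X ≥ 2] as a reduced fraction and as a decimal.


μ = E[X] = 7/15, a = 2.
Markov: P[X ≥ 2] ≤ μ/a = (7/15)/2 = 7/30.
Numerically: ≈ 0.2333.
(Since a = 2 > μ = 0.4667, the bound 7/30 is < 1 and informative.)

P[X ≥ 2] ≤ 7/30 ≈ 0.2333.


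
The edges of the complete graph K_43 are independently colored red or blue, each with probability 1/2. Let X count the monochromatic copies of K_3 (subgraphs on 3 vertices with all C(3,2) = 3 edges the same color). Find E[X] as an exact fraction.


Let X = Σ_S X_S over the C(43, 3) = 12341 subsets S of size 3, where X_S = 1 if the K_3 on S is monochromatic.
For a fixed S, the K_3 on S has C(3, 2) = 3 edges. P[all 3 edges red] = (1/2)^3, and likewise for blue, so P[monochromatic] = 2·(1/2)^3 = 2^{1 − 3} = 1/4.
By linearity: E[X] = C(43, 3) · 2^{1 − 3} = 12341 · 1/4 = 12341/4.
Numerically: E[X] ≈ 3085.250.

E[X] = C(43,3)·2^(1−C(3,2)) = 12341/4 ≈ 3085.250.


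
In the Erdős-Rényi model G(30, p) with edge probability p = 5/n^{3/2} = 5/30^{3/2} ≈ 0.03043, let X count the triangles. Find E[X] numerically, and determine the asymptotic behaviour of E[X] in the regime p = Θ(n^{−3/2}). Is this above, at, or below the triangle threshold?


Number of potential triangles: C(30, 3) = 4060.
Each occurs with probability p³ ≈ (0.03043)³ ≈ 2.817503e-05.
By linearity: E[X] = C(30, 3)·p³ ≈ 4060 · 2.817503e-05 ≈ 0.1144.
Since α = 3/2 > 1, p = c/n^{3/2} = o(1/n) is below the triangle threshold p ~ 1/n. Asymptotically E[X] ~ (c³/6)·n^{3(1−α)} = (5³/6)·n^{-1.5} → 0, so by Markov's inequality G has no triangles w.h.p.

E[X] ≈ 0.1144; in regime p = Θ(1/n^{3/2}) E[X] tends to 0 (below the triangle threshold p ~ 1/n).


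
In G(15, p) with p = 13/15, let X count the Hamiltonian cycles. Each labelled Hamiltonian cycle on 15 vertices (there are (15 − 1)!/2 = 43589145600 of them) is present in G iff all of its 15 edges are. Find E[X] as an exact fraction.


K_15 has (15 − 1)!/2 = 43589145600 labelled Hamiltonian cycles.
For each such Hamiltonian cycle H, let X_H = 1 if all 15 edges of H are present in G. Then P[X_H = 1] = p^{15} = (13/15)^{15} = 51185893014090757/437893890380859375.
Summing the indicators: E[X] = Σ_H E[X_H] = 43589145600 · p^{15} = 43589145600 · 51185893014090757/437893890380859375 = 367267381606127548722176/72081298828125.
Numerically: E[X] ≈ 5.09518e+09.

E[X] = 43589145600 · (13/15)^{15} = 367267381606127548722176/72081298828125 ≈ 5.09518e+09.


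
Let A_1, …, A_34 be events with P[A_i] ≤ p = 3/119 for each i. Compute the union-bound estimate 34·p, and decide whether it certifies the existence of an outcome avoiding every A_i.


Union bound: P[∪_{i=1}^{34} A_i] ≤ Σ_i P[A_i] ≤ 34·p = 34·(3/119) = 6/7.
Numerically: 6/7 ≈ 0.857143.
Is 6/7 < 1? YES.
Since P[∪ A_i] ≤ 6/7 < 1, the complement has P[∩ A_i^c] ≥ 1 − 6/7 = 1/7 > 0, so some outcome avoids every A_i.

34·p = 6/7 ≈ 0.857143; existence CERTIFIED by the union bound.


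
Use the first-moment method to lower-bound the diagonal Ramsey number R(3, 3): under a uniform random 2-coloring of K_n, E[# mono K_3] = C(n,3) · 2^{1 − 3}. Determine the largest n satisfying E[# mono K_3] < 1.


We need C(n, 3) · 2^{1 − 3} < 1, i.e. C(n, 3) < 2^{3 − 1} = 4.
Check values of n near the boundary:
  n = 3: C(3, 3) = 1; 1 < 4? YES
  n = 4: C(4, 3) = 4; 4 < 4? NO
  n = 5: C(5, 3) = 10; 10 < 4? NO
  n = 6: C(6, 3) = 20; 20 < 4? NO
The largest n with C(n, 3) < 4 is n = 3 (where E[X] = 1/4 ≈ 0.250). Hence R(3, 3) > 3, i.e. R(3, 3) ≥ 4.

Largest n = 3; hence R(3, 3) > 3.


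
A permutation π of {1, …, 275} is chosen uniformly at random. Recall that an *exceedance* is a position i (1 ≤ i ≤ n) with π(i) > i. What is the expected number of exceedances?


Write X = Σ_{i=1}^{275} X_i, where X_i = 1_{π(i) > i}.
For each fixed i, π(i) is uniform over {1, …, 275} (marginal of a uniform permutation), so P[π(i) > i] = (n − i)/n. Summing: Σ_{i=1}^{275} (n − i)/n = (0 + 1 + … + 274)/275 = 275(275 − 1)/(2·275) = (275 − 1)/2.
Hence E[X] = Σ_{i=1}^{275} (275 − i)/275 = 137 ≈ 137.000000.

E[X] = 137 = 137.000000.


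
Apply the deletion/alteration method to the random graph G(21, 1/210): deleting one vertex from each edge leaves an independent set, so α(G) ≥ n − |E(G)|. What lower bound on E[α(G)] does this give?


E[|E(G)|] = C(21, 2)·p = 210 · (1/210) = 1.
E[α(G)] ≥ n − E[|E(G)|] = 21 − 1 = 20.
Numerically: ≈ 20.000.
(This is only a lower bound; the true E[α(G)] may be larger.)

E[α(G)] ≥ 20 ≈ 20.000.


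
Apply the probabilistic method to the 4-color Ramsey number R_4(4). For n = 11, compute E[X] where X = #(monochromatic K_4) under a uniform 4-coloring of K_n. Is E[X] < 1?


E[X] = C(11, 4) · 4^{1 − 6} = 330 · 4^{−5} = 330/1024.
As a reduced fraction: E[X] = 165/512 ≈ 0.3223.
Is E[X] < 1? YES.
Since E[X] < 1, there exists a 4-coloring of K_{11} with no monochromatic K_4; hence R_4(4) > 11.

E[X] = 165/512 ≈ 0.3223; E[X] < 1, so R_4(4) > 11.


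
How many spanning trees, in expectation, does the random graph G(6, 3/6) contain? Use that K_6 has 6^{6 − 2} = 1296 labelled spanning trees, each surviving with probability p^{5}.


K_6 has 6^{6 − 2} = 1296 labelled spanning trees.
For each such spanning tree H, let X_H = 1 if all 5 edges of H are present in G. Then P[X_H = 1] = p^{5} = (1/2)^{5} = 1/32.
By linearity: E[X] = Σ_H E[X_H] = 1296 · p^{5} = 1296 · 1/32 = 81/2.
Numerically: E[X] ≈ 40.5.

E[X] = 1296 · (1/2)^{5} = 81/2 ≈ 40.5.


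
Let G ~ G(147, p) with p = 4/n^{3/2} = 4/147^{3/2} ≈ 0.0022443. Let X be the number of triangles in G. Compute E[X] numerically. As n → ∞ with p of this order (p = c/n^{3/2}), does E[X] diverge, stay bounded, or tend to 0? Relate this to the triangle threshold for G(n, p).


Number of potential triangles: C(147, 3) = 518665.
Each occurs with probability p³ ≈ (0.0022443)³ ≈ 1.1304516e-08.
By linearity: E[X] = C(147, 3)·p³ ≈ 518665 · 1.1304516e-08 ≈ 0.00586.
Since α = 3/2 > 1, p = c/n^{3/2} = o(1/n) is below the triangle threshold p ~ 1/n. Asymptotically E[X] ~ (c³/6)·n^{3(1−α)} = (4³/6)·n^{-1.5} → 0, so by Markov's inequality G has no triangles w.h.p.

E[X] ≈ 0.00586; in regime p = Θ(1/n^{3/2}) E[X] tends to 0 (below the triangle threshold p ~ 1/n).


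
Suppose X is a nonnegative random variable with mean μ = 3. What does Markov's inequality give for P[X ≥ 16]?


μ = E[X] = 3, a = 16.
Markov: P[X ≥ 16] ≤ μ/a = (3)/16 = 3/16.
Numerically: ≈ 0.1875.
(Since a = 16 > μ = 3.0000, the bound 3/16 is < 1 and informative.)

P[X ≥ 16] ≤ 3/16 ≈ 0.1875.


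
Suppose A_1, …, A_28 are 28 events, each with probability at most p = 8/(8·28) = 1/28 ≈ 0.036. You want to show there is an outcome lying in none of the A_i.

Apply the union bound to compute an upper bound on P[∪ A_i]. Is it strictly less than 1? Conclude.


Union bound: P[∪_{i=1}^{28} A_i] ≤ Σ_i P[A_i] ≤ 28·p = 28·(1/28) = 1.
Numerically: 1 ≈ 1.000.
Is 1 < 1? NO.
Since the bound 1 is ≥ 1, the union bound is uninformative here; it does NOT by itself certify existence.

28·p = 1 ≈ 1.000; existence NOT certified by the union bound.


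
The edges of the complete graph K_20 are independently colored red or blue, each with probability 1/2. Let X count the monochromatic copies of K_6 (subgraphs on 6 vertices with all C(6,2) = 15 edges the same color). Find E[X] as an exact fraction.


Let X = Σ_S X_S over the C(20, 6) = 38760 subsets S of size 6, where X_S = 1 if the K_6 on S is monochromatic.
For a fixed S, the K_6 on S has C(6, 2) = 15 edges. P[all 15 edges red] = (1/2)^15, and likewise for blue, so P[monochromatic] = 2·(1/2)^15 = 2^{1 − 15} = 1/16384.
By linearity: E[X] = C(20, 6) · 2^{1 − 15} = 38760 · 1/16384 = 4845/2048.
Numerically: E[X] ≈ 2.366.

E[X] = C(20,6)·2^(1−C(6,2)) = 4845/2048 ≈ 2.366.


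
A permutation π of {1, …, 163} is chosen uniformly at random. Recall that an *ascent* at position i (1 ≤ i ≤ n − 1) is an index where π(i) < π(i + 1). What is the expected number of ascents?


Write X = Σ X_I over i = 1, …, 162, with X_I the indicator of one ascent.
There are 162 indicators.
For each fixed i, the pair (π(i), π(i+1)) is a uniformly random ordered pair of distinct values from {1, …, 163}; by symmetry P[π(i) < π(i+1)] = 1/2.
By linearity: E[X] = 162 · (1/2) = (163 − 1) · (1/2) = 81 ≈ 81.000.

E[X] = 81 = 81.000.


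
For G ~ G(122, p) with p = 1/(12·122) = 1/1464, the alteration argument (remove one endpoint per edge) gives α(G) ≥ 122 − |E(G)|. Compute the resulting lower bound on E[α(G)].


E[|E(G)|] = C(122, 2)·p = 7381 · (1/1464) = 121/24.
E[α(G)] ≥ n − E[|E(G)|] = 122 − 121/24 = 2807/24.
Numerically: ≈ 116.958333.
(This is only a lower bound; the true E[α(G)] may be larger.)

E[α(G)] ≥ 2807/24 ≈ 116.958333.


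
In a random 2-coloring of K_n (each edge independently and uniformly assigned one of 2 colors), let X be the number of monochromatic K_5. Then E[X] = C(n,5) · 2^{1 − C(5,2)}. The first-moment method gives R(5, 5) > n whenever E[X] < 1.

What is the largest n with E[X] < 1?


We need C(n, 5) · 2^{1 − 10} < 1, i.e. C(n, 5) < 2^{10 − 1} = 512.
Check values of n near the boundary:
  n = 5: C(5, 5) = 1; 1 < 512? YES
  n = 6: C(6, 5) = 6; 6 < 512? YES
  n = 7: C(7, 5) = 21; 21 < 512? YES
  n = 8: C(8, 5) = 56; 56 < 512? YES
  n = 9: C(9, 5) = 126; 126 < 512? YES
  n = 10: C(10, 5) = 252; 252 < 512? YES
  n = 11: C(11, 5) = 462; 462 < 512? YES
  n = 12: C(12, 5) = 792; 792 < 512? NO
  n = 13: C(13, 5) = 1287; 1287 < 512? NO
The largest n with C(n, 5) < 512 is n = 11 (where E[X] = 231/256 ≈ 0.902). Hence R(5, 5) > 11, i.e. R(5, 5) ≥ 12.

Largest n = 11; hence R(5, 5) > 11.


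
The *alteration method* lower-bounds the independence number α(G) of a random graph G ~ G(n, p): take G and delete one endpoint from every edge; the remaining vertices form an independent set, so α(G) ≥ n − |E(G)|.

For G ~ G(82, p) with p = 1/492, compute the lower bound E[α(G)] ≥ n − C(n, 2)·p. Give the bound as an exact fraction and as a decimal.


E[|E(G)|] = C(82, 2)·p = 3321 · (1/492) = 27/4.
E[α(G)] ≥ n − E[|E(G)|] = 82 − 27/4 = 301/4.
Numerically: ≈ 75.25000.
(This is only a lower bound; the true E[α(G)] may be larger.)

E[α(G)] ≥ 301/4 ≈ 75.25000.


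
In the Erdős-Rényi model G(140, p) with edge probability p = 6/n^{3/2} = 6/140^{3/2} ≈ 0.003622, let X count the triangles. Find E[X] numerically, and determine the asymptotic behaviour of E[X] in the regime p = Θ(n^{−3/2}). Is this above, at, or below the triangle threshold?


Number of potential triangles: C(140, 3) = 447580.
Each occurs with probability p³ ≈ (0.003622)³ ≈ 4.752013e-08.
By linearity: E[X] = C(140, 3)·p³ ≈ 447580 · 4.752013e-08 ≈ 0.0213.
Since α = 3/2 > 1, p = c/n^{3/2} = o(1/n) is below the triangle threshold p ~ 1/n. Asymptotically E[X] ~ (c³/6)·n^{3(1−α)} = (6³/6)·n^{-1.5} → 0, so by Markov's inequality G has no triangles w.h.p.

E[X] ≈ 0.0213; in regime p = Θ(1/n^{3/2}) E[X] tends to 0 (below the triangle threshold p ~ 1/n).


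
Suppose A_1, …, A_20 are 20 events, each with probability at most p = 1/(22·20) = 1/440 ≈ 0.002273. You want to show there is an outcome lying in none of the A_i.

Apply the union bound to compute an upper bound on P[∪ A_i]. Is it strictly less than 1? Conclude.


Union bound: P[∪_{i=1}^{20} A_i] ≤ Σ_i P[A_i] ≤ 20·p = 20·(1/440) = 1/22.
Numerically: 1/22 ≈ 0.045455.
Is 1/22 < 1? YES.
Since P[∪ A_i] ≤ 1/22 < 1, the complement has P[∩ A_i^c] ≥ 1 − 1/22 = 21/22 > 0, so some outcome avoids every A_i.

20·p = 1/22 ≈ 0.045455; existence CERTIFIED by the union bound.


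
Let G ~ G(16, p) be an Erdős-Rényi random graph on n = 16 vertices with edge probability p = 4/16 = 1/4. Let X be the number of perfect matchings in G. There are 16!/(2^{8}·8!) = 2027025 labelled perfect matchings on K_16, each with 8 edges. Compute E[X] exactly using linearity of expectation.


K_16 has 16!/(2^{8}·8!) = 2027025 labelled perfect matchings.
For each such perfect matching H, let X_H = 1 if all 8 edges of H are present in G. Then P[X_H = 1] = p^{8} = (1/4)^{8} = 1/65536.
By linearity: E[X] = Σ_H E[X_H] = 2027025 · p^{8} = 2027025 · 1/65536 = 2027025/65536.
Numerically: E[X] ≈ 30.9.

E[X] = 2027025 · (1/4)^{8} = 2027025/65536 ≈ 30.9.


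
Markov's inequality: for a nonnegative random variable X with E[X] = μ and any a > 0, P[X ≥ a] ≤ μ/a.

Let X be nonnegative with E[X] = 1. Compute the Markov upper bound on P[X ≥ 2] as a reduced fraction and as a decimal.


μ = E[X] = 1, a = 2.
Markov: P[X ≥ 2] ≤ μ/a = (1)/2 = 1/2.
Numerically: ≈ 0.5000.
(Since a = 2 > μ = 1.0000, the bound 1/2 is < 1 and informative.)

P[X ≥ 2] ≤ 1/2 ≈ 0.5000.


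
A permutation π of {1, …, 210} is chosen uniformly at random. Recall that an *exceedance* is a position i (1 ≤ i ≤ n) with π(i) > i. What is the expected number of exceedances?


Write X = Σ_{i=1}^{210} X_i, where X_i = 1_{π(i) > i}.
For each fixed i, π(i) is uniform over {1, …, 210} (marginal of a uniform permutation), so P[π(i) > i] = (n − i)/n. Summing: Σ_{i=1}^{210} (n − i)/n = (0 + 1 + … + 209)/210 = 210(210 − 1)/(2·210) = (210 − 1)/2.
Hence E[X] = Σ_{i=1}^{210} (210 − i)/210 = 209/2 ≈ 104.500000.

E[X] = 209/2 = 104.500000.


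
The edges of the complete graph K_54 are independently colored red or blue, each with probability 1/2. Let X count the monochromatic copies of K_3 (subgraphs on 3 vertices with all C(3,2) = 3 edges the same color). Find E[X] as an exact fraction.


Let X = Σ_S X_S over the C(54, 3) = 24804 subsets S of size 3, where X_S = 1 if the K_3 on S is monochromatic.
For a fixed S, the K_3 on S has C(3, 2) = 3 edges. P[all 3 edges red] = (1/2)^3, and likewise for blue, so P[monochromatic] = 2·(1/2)^3 = 2^{1 − 3} = 1/4.
Summing: E[X] = C(54, 3) · 2^{1 − 3} = 24804 · 1/4 = 6201.
Numerically: E[X] ≈ 6201.000.

E[X] = C(54,3)·2^(1−C(3,2)) = 6201 ≈ 6201.000.


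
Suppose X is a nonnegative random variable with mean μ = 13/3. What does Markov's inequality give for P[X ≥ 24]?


μ = E[X] = 13/3, a = 24.
Markov: P[X ≥ 24] ≤ μ/a = (13/3)/24 = 13/72.
Numerically: ≈ 0.180556.
(Since a = 24 > μ = 4.333333, the bound 13/72 is < 1 and informative.)

P[X ≥ 24] ≤ 13/72 ≈ 0.180556.


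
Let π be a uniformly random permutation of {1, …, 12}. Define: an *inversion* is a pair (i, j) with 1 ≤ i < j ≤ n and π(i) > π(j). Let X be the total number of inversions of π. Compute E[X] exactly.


Write X = Σ X_I over the C(12, 2) = 66 pairs i < j, with X_I the indicator of one inversion.
There are 66 indicators.
For each fixed pair i < j, the values π(i) and π(j) are two distinct elements of {1, …, 12} in uniformly random order; by symmetry P[π(i) > π(j)] = 1/2.
By linearity: E[X] = 66 · (1/2) = C(12, 2) · (1/2) = 66/2 = 33 ≈ 33.000000.

E[X] = 33 = 33.000000.


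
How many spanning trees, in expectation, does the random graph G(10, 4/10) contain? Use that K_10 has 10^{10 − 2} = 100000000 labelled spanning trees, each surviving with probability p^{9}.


K_10 has 10^{10 − 2} = 100000000 labelled spanning trees.
For each such spanning tree H, let X_H = 1 if all 9 edges of H are present in G. Then P[X_H = 1] = p^{9} = (2/5)^{9} = 512/1953125.
Summing the indicators: E[X] = Σ_H E[X_H] = 100000000 · p^{9} = 100000000 · 512/1953125 = 131072/5.
Numerically: E[X] ≈ 26214.

E[X] = 100000000 · (2/5)^{9} = 131072/5 ≈ 26214.


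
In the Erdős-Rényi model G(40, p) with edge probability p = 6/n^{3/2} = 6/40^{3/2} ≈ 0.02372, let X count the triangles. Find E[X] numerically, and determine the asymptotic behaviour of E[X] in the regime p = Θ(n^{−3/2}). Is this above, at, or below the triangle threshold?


Number of potential triangles: C(40, 3) = 9880.
Each occurs with probability p³ ≈ (0.02372)³ ≈ 1.334086e-05.
By linearity: E[X] = C(40, 3)·p³ ≈ 9880 · 1.334086e-05 ≈ 0.1318.
Since α = 3/2 > 1, p = c/n^{3/2} = o(1/n) is below the triangle threshold p ~ 1/n. Asymptotically E[X] ~ (c³/6)·n^{3(1−α)} = (6³/6)·n^{-1.5} → 0, so by Markov's inequality G has no triangles w.h.p.

E[X] ≈ 0.1318; in regime p = Θ(1/n^{3/2}) E[X] tends to 0 (below the triangle threshold p ~ 1/n).


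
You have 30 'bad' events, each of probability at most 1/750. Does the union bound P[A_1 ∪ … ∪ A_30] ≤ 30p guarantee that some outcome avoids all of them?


Union bound: P[∪_{i=1}^{30} A_i] ≤ Σ_i P[A_i] ≤ 30·p = 30·(1/750) = 1/25.
Numerically: 1/25 ≈ 0.0400000.
Is 1/25 < 1? YES.
Since P[∪ A_i] ≤ 1/25 < 1, the complement has P[∩ A_i^c] ≥ 1 − 1/25 = 24/25 > 0, so some outcome avoids every A_i.

30·p = 1/25 ≈ 0.0400000; existence CERTIFIED by the union bound.


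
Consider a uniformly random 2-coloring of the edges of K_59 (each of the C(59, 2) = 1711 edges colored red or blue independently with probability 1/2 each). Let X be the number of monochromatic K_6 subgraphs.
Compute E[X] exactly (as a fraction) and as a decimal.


Let X = Σ_S X_S over the C(59, 6) = 45057474 subsets S of size 6, where X_S = 1 if the K_6 on S is monochromatic.
For a fixed S, the K_6 on S has C(6, 2) = 15 edges. P[all 15 edges red] = (1/2)^15, and likewise for blue, so P[monochromatic] = 2·(1/2)^15 = 2^{1 − 15} = 1/16384.
By linearity: E[X] = C(59, 6) · 2^{1 − 15} = 45057474 · 1/16384 = 22528737/8192.
Numerically: E[X] ≈ 2750.090.

E[X] = C(59,6)·2^(1−C(6,2)) = 22528737/8192 ≈ 2750.090.


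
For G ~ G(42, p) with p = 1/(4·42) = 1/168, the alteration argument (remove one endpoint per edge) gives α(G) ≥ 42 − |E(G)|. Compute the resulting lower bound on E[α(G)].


E[|E(G)|] = C(42, 2)·p = 861 · (1/168) = 41/8.
E[α(G)] ≥ n − E[|E(G)|] = 42 − 41/8 = 295/8.
Numerically: ≈ 36.875000.
(This is only a lower bound; the true E[α(G)] may be larger.)

E[α(G)] ≥ 295/8 ≈ 36.875000.


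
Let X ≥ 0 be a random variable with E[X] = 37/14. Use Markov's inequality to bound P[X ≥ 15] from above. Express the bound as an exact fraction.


μ = E[X] = 37/14, a = 15.
Markov: P[X ≥ 15] ≤ μ/a = (37/14)/15 = 37/210.
Numerically: ≈ 0.17619.
(Since a = 15 > μ = 2.64286, the bound 37/210 is < 1 and informative.)

P[X ≥ 15] ≤ 37/210 ≈ 0.17619.


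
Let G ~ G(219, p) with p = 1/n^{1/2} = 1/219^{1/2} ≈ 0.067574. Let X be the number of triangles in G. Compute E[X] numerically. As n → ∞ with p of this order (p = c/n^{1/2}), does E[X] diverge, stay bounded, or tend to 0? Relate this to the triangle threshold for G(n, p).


Number of potential triangles: C(219, 3) = 1726669.
Each occurs with probability p³ ≈ (0.067574)³ ≈ 3.0855588e-04.
By linearity: E[X] = C(219, 3)·p³ ≈ 1726669 · 3.0855588e-04 ≈ 532.77387.
Since α = 1/2 < 1, p = c/n^{1/2} ≫ 1/n is above the triangle threshold p ~ 1/n. Asymptotically E[X] ~ (c³/6)·n^{3(1−α)} = (1³/6)·n^{1.5} → ∞; triangles are abundant w.h.p.

E[X] ≈ 532.77387; in regime p = Θ(1/n^{1/2}) E[X] diverges (above the triangle threshold p ~ 1/n).


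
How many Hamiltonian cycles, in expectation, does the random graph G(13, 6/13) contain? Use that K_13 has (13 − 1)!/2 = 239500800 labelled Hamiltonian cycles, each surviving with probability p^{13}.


K_13 has (13 − 1)!/2 = 239500800 labelled Hamiltonian cycles.
For each such Hamiltonian cycle H, let X_H = 1 if all 13 edges of H are present in G. Then P[X_H = 1] = p^{13} = (6/13)^{13} = 13060694016/302875106592253.
By linearity of expectation: E[X] = Σ_H E[X_H] = 239500800 · p^{13} = 239500800 · 13060694016/302875106592253 = 3128046665387212800/302875106592253.
Numerically: E[X] ≈ 10328.

E[X] = 239500800 · (6/13)^{13} = 3128046665387212800/302875106592253 ≈ 10328.


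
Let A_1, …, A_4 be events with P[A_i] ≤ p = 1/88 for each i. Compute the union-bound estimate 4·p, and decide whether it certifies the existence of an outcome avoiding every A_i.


Union bound: P[∪_{i=1}^{4} A_i] ≤ Σ_i P[A_i] ≤ 4·p = 4·(1/88) = 1/22.
Numerically: 1/22 ≈ 0.045.
Is 1/22 < 1? YES.
Since P[∪ A_i] ≤ 1/22 < 1, the complement has P[∩ A_i^c] ≥ 1 − 1/22 = 21/22 > 0, so some outcome avoids every A_i.

4·p = 1/22 ≈ 0.045; existence CERTIFIED by the union bound.


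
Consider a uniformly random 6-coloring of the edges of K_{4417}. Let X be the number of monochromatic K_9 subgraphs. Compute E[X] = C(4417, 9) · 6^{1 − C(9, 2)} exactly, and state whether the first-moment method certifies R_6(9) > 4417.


E[X] = C(4417, 9) · 6^{1 − 36} = 1749208766098544225331185560 · 6^{−35} = 1749208766098544225331185560/1719070799748422591028658176.
As a reduced fraction: E[X] = 218651095762318028166398195/214883849968552823878582272 ≈ 1.0175.
Is E[X] < 1? NO.
Since E[X] ≥ 1, the first-moment bound is inconclusive at n = 4417; it does NOT by itself certify R_6(9) > 4417.

E[X] = 218651095762318028166398195/214883849968552823878582272 ≈ 1.0175; E[X] ≥ 1; first-moment method inconclusive here.


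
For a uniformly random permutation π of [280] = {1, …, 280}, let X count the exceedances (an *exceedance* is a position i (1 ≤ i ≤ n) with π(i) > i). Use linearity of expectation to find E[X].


Write X = Σ_{i=1}^{280} X_i, where X_i = 1_{π(i) > i}.
For each fixed i, π(i) is uniform over {1, …, 280} (marginal of a uniform permutation), so P[π(i) > i] = (n − i)/n. Summing: Σ_{i=1}^{280} (n − i)/n = (0 + 1 + … + 279)/280 = 280(280 − 1)/(2·280) = (280 − 1)/2.
Hence E[X] = Σ_{i=1}^{280} (280 − i)/280 = 279/2 ≈ 139.5000.

E[X] = 279/2 = 139.5000.


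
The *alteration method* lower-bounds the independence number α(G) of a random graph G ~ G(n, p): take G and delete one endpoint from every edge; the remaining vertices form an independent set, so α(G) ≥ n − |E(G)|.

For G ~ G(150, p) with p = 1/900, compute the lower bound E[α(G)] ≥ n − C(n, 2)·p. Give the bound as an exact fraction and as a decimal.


E[|E(G)|] = C(150, 2)·p = 11175 · (1/900) = 149/12.
E[α(G)] ≥ n − E[|E(G)|] = 150 − 149/12 = 1651/12.
Numerically: ≈ 137.5833.
(This is only a lower bound; the true E[α(G)] may be larger.)

E[α(G)] ≥ 1651/12 ≈ 137.5833.


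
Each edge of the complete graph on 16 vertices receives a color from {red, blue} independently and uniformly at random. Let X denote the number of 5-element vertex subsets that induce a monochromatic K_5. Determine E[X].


Let X = Σ_S X_S over the C(16, 5) = 4368 subsets S of size 5, where X_S = 1 if the K_5 on S is monochromatic.
For a fixed S, the K_5 on S has C(5, 2) = 10 edges. P[all 10 edges red] = (1/2)^10, and likewise for blue, so P[monochromatic] = 2·(1/2)^10 = 2^{1 − 10} = 1/512.
By linearity of expectation: E[X] = C(16, 5) · 2^{1 − 10} = 4368 · 1/512 = 273/32.
Numerically: E[X] ≈ 8.5312.

E[X] = C(16,5)·2^(1−C(5,2)) = 273/32 ≈ 8.5312.


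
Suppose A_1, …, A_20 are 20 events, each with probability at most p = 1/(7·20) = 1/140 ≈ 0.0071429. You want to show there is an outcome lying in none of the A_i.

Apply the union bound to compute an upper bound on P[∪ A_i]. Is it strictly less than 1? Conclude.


Union bound: P[∪_{i=1}^{20} A_i] ≤ Σ_i P[A_i] ≤ 20·p = 20·(1/140) = 1/7.
Numerically: 1/7 ≈ 0.1428571.
Is 1/7 < 1? YES.
Since P[∪ A_i] ≤ 1/7 < 1, the complement has P[∩ A_i^c] ≥ 1 − 1/7 = 6/7 > 0, so some outcome avoids every A_i.

20·p = 1/7 ≈ 0.1428571; existence CERTIFIED by the union bound.


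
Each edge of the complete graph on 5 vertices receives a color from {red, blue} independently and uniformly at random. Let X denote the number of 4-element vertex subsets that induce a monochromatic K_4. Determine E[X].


Let X = Σ_S X_S over the C(5, 4) = 5 subsets S of size 4, where X_S = 1 if the K_4 on S is monochromatic.
For a fixed S, the K_4 on S has C(4, 2) = 6 edges. P[all 6 edges red] = (1/2)^6, and likewise for blue, so P[monochromatic] = 2·(1/2)^6 = 2^{1 − 6} = 1/32.
By linearity of expectation: E[X] = C(5, 4) · 2^{1 − 6} = 5 · 1/32 = 5/32.
Numerically: E[X] ≈ 0.156250.

E[X] = C(5,4)·2^(1−C(4,2)) = 5/32 ≈ 0.156250.


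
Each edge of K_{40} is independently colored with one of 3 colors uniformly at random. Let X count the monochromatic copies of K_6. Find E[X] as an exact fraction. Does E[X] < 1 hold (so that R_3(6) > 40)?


E[X] = C(40, 6) · 3^{1 − 15} = 3838380 · 3^{−14} = 3838380/4782969.
As a reduced fraction: E[X] = 1279460/1594323 ≈ 0.80251.
Is E[X] < 1? YES.
Since E[X] < 1, there exists a 3-coloring of K_{40} with no monochromatic K_6; hence R_3(6) > 40.

E[X] = 1279460/1594323 ≈ 0.80251; E[X] < 1, so R_3(6) > 40.


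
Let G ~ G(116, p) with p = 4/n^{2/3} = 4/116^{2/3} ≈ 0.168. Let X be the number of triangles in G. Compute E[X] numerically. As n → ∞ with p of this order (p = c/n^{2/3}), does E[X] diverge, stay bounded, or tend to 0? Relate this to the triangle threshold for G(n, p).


Number of potential triangles: C(116, 3) = 253460.
Each occurs with probability p³ ≈ (0.168)³ ≈ 4.75624e-03.
By linearity: E[X] = C(116, 3)·p³ ≈ 253460 · 4.75624e-03 ≈ 1205.517.
Since α = 2/3 < 1, p = c/n^{2/3} ≫ 1/n is above the triangle threshold p ~ 1/n. Asymptotically E[X] ~ (c³/6)·n^{3(1−α)} = (4³/6)·n^{1} → ∞; triangles are abundant w.h.p.

E[X] ≈ 1205.517; in regime p = Θ(1/n^{2/3}) E[X] diverges (above the triangle threshold p ~ 1/n).


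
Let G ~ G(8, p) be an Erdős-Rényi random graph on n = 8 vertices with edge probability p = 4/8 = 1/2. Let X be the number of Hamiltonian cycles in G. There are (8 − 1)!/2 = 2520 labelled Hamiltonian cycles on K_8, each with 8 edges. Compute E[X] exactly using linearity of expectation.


K_8 has (8 − 1)!/2 = 2520 labelled Hamiltonian cycles.
For each such Hamiltonian cycle H, let X_H = 1 if all 8 edges of H are present in G. Then P[X_H = 1] = p^{8} = (1/2)^{8} = 1/256.
By linearity of expectation: E[X] = Σ_H E[X_H] = 2520 · p^{8} = 2520 · 1/256 = 315/32.
Numerically: E[X] ≈ 9.84375.

E[X] = 2520 · (1/2)^{8} = 315/32 ≈ 9.84375.


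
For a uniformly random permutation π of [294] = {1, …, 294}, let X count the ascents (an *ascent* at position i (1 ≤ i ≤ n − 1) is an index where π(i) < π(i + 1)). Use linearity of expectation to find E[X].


Write X = Σ X_I over i = 1, …, 293, with X_I the indicator of one ascent.
There are 293 indicators.
For each fixed i, the pair (π(i), π(i+1)) is a uniformly random ordered pair of distinct values from {1, …, 294}; by symmetry P[π(i) < π(i+1)] = 1/2.
By linearity: E[X] = 293 · (1/2) = (294 − 1) · (1/2) = 293/2 ≈ 146.50000.

E[X] = 293/2 = 146.50000.


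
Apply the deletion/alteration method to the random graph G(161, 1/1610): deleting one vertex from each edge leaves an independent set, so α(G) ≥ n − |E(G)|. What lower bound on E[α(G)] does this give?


E[|E(G)|] = C(161, 2)·p = 12880 · (1/1610) = 8.
E[α(G)] ≥ n − E[|E(G)|] = 161 − 8 = 153.
Numerically: ≈ 153.000000.
(This is only a lower bound; the true E[α(G)] may be larger.)

E[α(G)] ≥ 153 ≈ 153.000000.


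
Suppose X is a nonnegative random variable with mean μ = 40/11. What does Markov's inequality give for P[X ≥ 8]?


μ = E[X] = 40/11, a = 8.
Markov: P[X ≥ 8] ≤ μ/a = (40/11)/8 = 5/11.
Numerically: ≈ 0.45455.
(Since a = 8 > μ = 3.63636, the bound 5/11 is < 1 and informative.)

P[X ≥ 8] ≤ 5/11 ≈ 0.45455.


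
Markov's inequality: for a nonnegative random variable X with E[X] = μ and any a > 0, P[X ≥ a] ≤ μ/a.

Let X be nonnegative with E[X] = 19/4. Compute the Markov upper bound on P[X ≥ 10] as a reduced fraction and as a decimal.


μ = E[X] = 19/4, a = 10.
Markov: P[X ≥ 10] ≤ μ/a = (19/4)/10 = 19/40.
Numerically: ≈ 0.475000.
(Since a = 10 > μ = 4.750000, the bound 19/40 is < 1 and informative.)

P[X ≥ 10] ≤ 19/40 ≈ 0.475000.


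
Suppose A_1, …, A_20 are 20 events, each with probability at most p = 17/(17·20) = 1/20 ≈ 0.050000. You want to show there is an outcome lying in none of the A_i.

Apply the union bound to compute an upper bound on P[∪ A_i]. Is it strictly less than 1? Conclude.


Union bound: P[∪_{i=1}^{20} A_i] ≤ Σ_i P[A_i] ≤ 20·p = 20·(1/20) = 1.
Numerically: 1 ≈ 1.000000.
Is 1 < 1? NO.
Since the bound 1 is ≥ 1, the union bound is uninformative here; it does NOT by itself certify existence.

20·p = 1 ≈ 1.000000; existence NOT certified by the union bound.


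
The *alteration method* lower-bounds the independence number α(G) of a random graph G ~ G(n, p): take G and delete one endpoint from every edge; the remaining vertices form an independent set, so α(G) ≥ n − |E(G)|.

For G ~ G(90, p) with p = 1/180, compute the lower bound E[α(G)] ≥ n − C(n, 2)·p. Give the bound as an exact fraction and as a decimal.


E[|E(G)|] = C(90, 2)·p = 4005 · (1/180) = 89/4.
E[α(G)] ≥ n − E[|E(G)|] = 90 − 89/4 = 271/4.
Numerically: ≈ 67.7500.
(This is only a lower bound; the true E[α(G)] may be larger.)

E[α(G)] ≥ 271/4 ≈ 67.7500.


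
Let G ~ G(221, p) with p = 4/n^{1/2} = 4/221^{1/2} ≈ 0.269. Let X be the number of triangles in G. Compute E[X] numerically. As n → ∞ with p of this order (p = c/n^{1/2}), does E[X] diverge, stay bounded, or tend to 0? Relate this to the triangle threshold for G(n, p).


Number of potential triangles: C(221, 3) = 1774630.
Each occurs with probability p³ ≈ (0.269)³ ≈ 1.94801e-02.
By linearity: E[X] = C(221, 3)·p³ ≈ 1774630 · 1.94801e-02 ≈ 34570.000.
Since α = 1/2 < 1, p = c/n^{1/2} ≫ 1/n is above the triangle threshold p ~ 1/n. Asymptotically E[X] ~ (c³/6)·n^{3(1−α)} = (4³/6)·n^{1.5} → ∞; triangles are abundant w.h.p.

E[X] ≈ 34570.000; in regime p = Θ(1/n^{1/2}) E[X] diverges (above the triangle threshold p ~ 1/n).


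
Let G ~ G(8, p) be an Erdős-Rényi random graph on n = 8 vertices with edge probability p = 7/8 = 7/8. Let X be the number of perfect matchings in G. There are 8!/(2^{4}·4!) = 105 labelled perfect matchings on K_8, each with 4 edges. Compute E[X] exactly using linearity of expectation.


K_8 has 8!/(2^{4}·4!) = 105 labelled perfect matchings.
For each such perfect matching H, let X_H = 1 if all 4 edges of H are present in G. Then P[X_H = 1] = p^{4} = (7/8)^{4} = 2401/4096.
Summing the indicators: E[X] = Σ_H E[X_H] = 105 · p^{4} = 105 · 2401/4096 = 252105/4096.
Numerically: E[X] ≈ 61.5.

E[X] = 105 · (7/8)^{4} = 252105/4096 ≈ 61.5.


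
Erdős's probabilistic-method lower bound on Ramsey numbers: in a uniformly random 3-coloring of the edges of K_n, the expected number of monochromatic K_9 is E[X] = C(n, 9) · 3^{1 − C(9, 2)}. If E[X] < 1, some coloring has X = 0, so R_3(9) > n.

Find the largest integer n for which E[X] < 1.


We need C(n, 9) · 3^{1 − 36} < 1, i.e. C(n, 9) < 3^{36 − 1} = 50031545098999707.
Check values of n near the boundary:
  n = 300: C(300, 9) = 48052241692154700; 48052241692154700 < 50031545098999707? YES
  n = 301: C(301, 9) = 49533303936090975; 49533303936090975 < 50031545098999707? YES
  n = 302: C(302, 9) = 51054804739588650; 51054804739588650 < 50031545098999707? NO
The largest n with C(n, 9) < 50031545098999707 is n = 301 (where E[X] = 16511101312030325/16677181699666569 ≈ 0.9900). Hence R_3(9) > 301, i.e. R_3(9) ≥ 302.

Largest n = 301; hence R_3(9) > 301.


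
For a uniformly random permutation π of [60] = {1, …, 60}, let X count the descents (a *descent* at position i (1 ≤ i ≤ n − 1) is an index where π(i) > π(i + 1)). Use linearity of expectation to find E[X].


Write X = Σ X_I over i = 1, …, 59, with X_I the indicator of one descent.
There are 59 indicators.
For each fixed i, the pair (π(i), π(i+1)) is a uniformly random ordered pair of distinct values from {1, …, 60}; by symmetry P[π(i) > π(i+1)] = 1/2.
By linearity: E[X] = 59 · (1/2) = (60 − 1) · (1/2) = 59/2 ≈ 29.50000.

E[X] = 59/2 = 29.50000.


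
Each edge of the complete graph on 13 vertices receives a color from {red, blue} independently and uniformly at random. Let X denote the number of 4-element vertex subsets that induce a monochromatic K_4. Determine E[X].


Let X = Σ_S X_S over the C(13, 4) = 715 subsets S of size 4, where X_S = 1 if the K_4 on S is monochromatic.
For a fixed S, the K_4 on S has C(4, 2) = 6 edges. P[all 6 edges red] = (1/2)^6, and likewise for blue, so P[monochromatic] = 2·(1/2)^6 = 2^{1 − 6} = 1/32.
Summing: E[X] = C(13, 4) · 2^{1 − 6} = 715 · 1/32 = 715/32.
Numerically: E[X] ≈ 22.34375.

E[X] = C(13,4)·2^(1−C(4,2)) = 715/32 ≈ 22.34375.


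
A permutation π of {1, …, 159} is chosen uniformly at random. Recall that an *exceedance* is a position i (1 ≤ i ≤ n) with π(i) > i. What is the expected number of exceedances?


Write X = Σ_{i=1}^{159} X_i, where X_i = 1_{π(i) > i}.
For each fixed i, π(i) is uniform over {1, …, 159} (marginal of a uniform permutation), so P[π(i) > i] = (n − i)/n. Summing: Σ_{i=1}^{159} (n − i)/n = (0 + 1 + … + 158)/159 = 159(159 − 1)/(2·159) = (159 − 1)/2.
Hence E[X] = Σ_{i=1}^{159} (159 − i)/159 = 79 ≈ 79.00000.

E[X] = 79 = 79.00000.


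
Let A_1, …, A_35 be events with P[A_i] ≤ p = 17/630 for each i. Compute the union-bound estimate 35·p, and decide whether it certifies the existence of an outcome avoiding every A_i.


Union bound: P[∪_{i=1}^{35} A_i] ≤ Σ_i P[A_i] ≤ 35·p = 35·(17/630) = 17/18.
Numerically: 17/18 ≈ 0.94444.
Is 17/18 < 1? YES.
Since P[∪ A_i] ≤ 17/18 < 1, the complement has P[∩ A_i^c] ≥ 1 − 17/18 = 1/18 > 0, so some outcome avoids every A_i.

35·p = 17/18 ≈ 0.94444; existence CERTIFIED by the union bound.


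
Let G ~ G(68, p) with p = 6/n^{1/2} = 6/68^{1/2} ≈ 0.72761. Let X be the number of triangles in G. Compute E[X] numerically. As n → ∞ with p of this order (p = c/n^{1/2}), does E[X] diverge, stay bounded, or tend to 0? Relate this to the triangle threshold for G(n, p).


Number of potential triangles: C(68, 3) = 50116.
Each occurs with probability p³ ≈ (0.72761)³ ≈ 3.8520364e-01.
By linearity: E[X] = C(68, 3)·p³ ≈ 50116 · 3.8520364e-01 ≈ 19304.86561.
Since α = 1/2 < 1, p = c/n^{1/2} ≫ 1/n is above the triangle threshold p ~ 1/n. Asymptotically E[X] ~ (c³/6)·n^{3(1−α)} = (6³/6)·n^{1.5} → ∞; triangles are abundant w.h.p.

E[X] ≈ 19304.86561; in regime p = Θ(1/n^{1/2}) E[X] diverges (above the triangle threshold p ~ 1/n).


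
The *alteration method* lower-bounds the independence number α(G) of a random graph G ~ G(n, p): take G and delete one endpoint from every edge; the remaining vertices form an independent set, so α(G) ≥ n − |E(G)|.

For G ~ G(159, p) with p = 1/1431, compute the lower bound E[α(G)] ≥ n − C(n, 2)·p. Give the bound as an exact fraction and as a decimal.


E[|E(G)|] = C(159, 2)·p = 12561 · (1/1431) = 79/9.
E[α(G)] ≥ n − E[|E(G)|] = 159 − 79/9 = 1352/9.
Numerically: ≈ 150.2222.
(This is only a lower bound; the true E[α(G)] may be larger.)

E[α(G)] ≥ 1352/9 ≈ 150.2222.


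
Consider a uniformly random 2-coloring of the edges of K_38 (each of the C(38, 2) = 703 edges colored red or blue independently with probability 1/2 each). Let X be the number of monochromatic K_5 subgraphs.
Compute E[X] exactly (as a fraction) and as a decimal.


Let X = Σ_S X_S over the C(38, 5) = 501942 subsets S of size 5, where X_S = 1 if the K_5 on S is monochromatic.
For a fixed S, the K_5 on S has C(5, 2) = 10 edges. P[all 10 edges red] = (1/2)^10, and likewise for blue, so P[monochromatic] = 2·(1/2)^10 = 2^{1 − 10} = 1/512.
Summing: E[X] = C(38, 5) · 2^{1 − 10} = 501942 · 1/512 = 250971/256.
Numerically: E[X] ≈ 980.35547.

E[X] = C(38,5)·2^(1−C(5,2)) = 250971/256 ≈ 980.35547.


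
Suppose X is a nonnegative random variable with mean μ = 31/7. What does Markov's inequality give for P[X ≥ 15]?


μ = E[X] = 31/7, a = 15.
Markov: P[X ≥ 15] ≤ μ/a = (31/7)/15 = 31/105.
Numerically: ≈ 0.29524.
(Since a = 15 > μ = 4.42857, the bound 31/105 is < 1 and informative.)

P[X ≥ 15] ≤ 31/105 ≈ 0.29524.


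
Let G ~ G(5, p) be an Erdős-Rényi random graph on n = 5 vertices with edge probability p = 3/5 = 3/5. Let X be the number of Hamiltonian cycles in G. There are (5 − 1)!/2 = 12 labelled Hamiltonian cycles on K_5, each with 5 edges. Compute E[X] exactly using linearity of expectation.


K_5 has (5 − 1)!/2 = 12 labelled Hamiltonian cycles.
For each such Hamiltonian cycle H, let X_H = 1 if all 5 edges of H are present in G. Then P[X_H = 1] = p^{5} = (3/5)^{5} = 243/3125.
By linearity of expectation: E[X] = Σ_H E[X_H] = 12 · p^{5} = 12 · 243/3125 = 2916/3125.
Numerically: E[X] ≈ 0.93312.

E[X] = 12 · (3/5)^{5} = 2916/3125 ≈ 0.93312.


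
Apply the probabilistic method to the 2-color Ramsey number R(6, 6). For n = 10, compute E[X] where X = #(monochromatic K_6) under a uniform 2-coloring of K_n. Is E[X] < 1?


E[X] = C(10, 6) · 2^{1 − 15} = 210 · 2^{−14} = 210/16384.
As a reduced fraction: E[X] = 105/8192 ≈ 0.013.
Is E[X] < 1? YES.
Since E[X] < 1, there exists a 2-coloring of K_{10} with no monochromatic K_6; hence R(6, 6) > 10.

E[X] = 105/8192 ≈ 0.013; E[X] < 1, so R(6, 6) > 10.


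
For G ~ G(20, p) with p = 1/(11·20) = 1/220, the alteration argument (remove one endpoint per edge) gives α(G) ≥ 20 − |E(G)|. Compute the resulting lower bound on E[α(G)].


E[|E(G)|] = C(20, 2)·p = 190 · (1/220) = 19/22.
E[α(G)] ≥ n − E[|E(G)|] = 20 − 19/22 = 421/22.
Numerically: ≈ 19.136364.
(This is only a lower bound; the true E[α(G)] may be larger.)

E[α(G)] ≥ 421/22 ≈ 19.136364.


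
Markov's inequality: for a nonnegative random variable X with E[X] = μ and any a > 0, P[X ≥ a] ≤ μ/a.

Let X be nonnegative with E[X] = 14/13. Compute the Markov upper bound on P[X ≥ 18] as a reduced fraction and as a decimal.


μ = E[X] = 14/13, a = 18.
Markov: P[X ≥ 18] ≤ μ/a = (14/13)/18 = 7/117.
Numerically: ≈ 0.0598.
(Since a = 18 > μ = 1.0769, the bound 7/117 is < 1 and informative.)

P[X ≥ 18] ≤ 7/117 ≈ 0.0598.


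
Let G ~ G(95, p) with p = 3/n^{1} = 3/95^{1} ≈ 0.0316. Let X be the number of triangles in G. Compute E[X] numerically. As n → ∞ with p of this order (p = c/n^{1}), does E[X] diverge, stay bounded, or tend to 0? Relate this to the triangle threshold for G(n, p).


Number of potential triangles: C(95, 3) = 138415.
Each occurs with probability p³ ≈ (0.0316)³ ≈ 3.14915e-05.
By linearity: E[X] = C(95, 3)·p³ ≈ 138415 · 3.14915e-05 ≈ 4.359.
Here α = 1, so p = 3/n is exactly at the triangle threshold p ~ 1/n. Asymptotically E[X] → c³/6 = 3³/6 = 9/2 ≈ 4.500, a bounded constant. In this regime the triangle count is asymptotically Poisson(c³/6).

E[X] ≈ 4.359; in regime p = Θ(1/n^{1}) E[X] stays bounded (at the triangle threshold p ~ 1/n).


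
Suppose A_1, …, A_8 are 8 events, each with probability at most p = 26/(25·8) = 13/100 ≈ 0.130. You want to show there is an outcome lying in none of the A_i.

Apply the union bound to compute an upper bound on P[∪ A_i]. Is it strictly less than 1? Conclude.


Union bound: P[∪_{i=1}^{8} A_i] ≤ Σ_i P[A_i] ≤ 8·p = 8·(13/100) = 26/25.
Numerically: 26/25 ≈ 1.040.
Is 26/25 < 1? NO.
Since the bound 26/25 is ≥ 1, the union bound is uninformative here; it does NOT by itself certify existence.

8·p = 26/25 ≈ 1.040; existence NOT certified by the union bound.
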